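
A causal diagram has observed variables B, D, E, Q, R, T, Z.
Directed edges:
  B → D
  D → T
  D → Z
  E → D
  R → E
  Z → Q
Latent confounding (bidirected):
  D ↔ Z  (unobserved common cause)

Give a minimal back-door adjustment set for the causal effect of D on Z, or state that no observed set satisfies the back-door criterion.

D→Z: no observed back-door set.

desc(D)\{D}={Q,T,Z}; candidates ⊆ {B,E,R}.
D↔Z: latent back-door arc(s) into D.
size 0: {}; under {} D still reaches {B,E,Q,R,Z} ∋ Z.
size 1: {B}, {E}, {R}; under {B} D still reaches {E,Q,R,Z} ∋ Z.
size 2: {B,E}, {B,R}, {E,R}; under {B,E} D still reaches {Q,Z} ∋ Z.
D↔Z cannot be blocked by any observed set — no back-door set.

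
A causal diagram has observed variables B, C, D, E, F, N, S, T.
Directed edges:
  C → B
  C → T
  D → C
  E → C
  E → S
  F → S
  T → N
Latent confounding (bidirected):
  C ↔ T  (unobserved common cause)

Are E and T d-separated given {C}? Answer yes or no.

No — E and T are d-connected given {C}.

Bayes-Ball from E | {C} reaches {D,N,S,T}.
T ∈ reach(E|{C}) ⇒ E ⊥̸ T | {C}.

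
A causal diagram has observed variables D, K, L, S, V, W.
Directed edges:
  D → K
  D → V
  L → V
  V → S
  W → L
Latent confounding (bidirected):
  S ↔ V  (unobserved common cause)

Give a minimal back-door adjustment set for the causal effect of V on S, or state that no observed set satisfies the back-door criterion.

desc(V)\{V}={S}; candidates ⊆ {D,K,L,W}.
V↔S: latent back-door arc(s) into V.
size 0: {}; under {} V still reaches {D,K,L,S,W} ∋ S.
size 1: {D}, {K}, {L} …(+1); under {D} V still reaches {L,S,W} ∋ S.
size 2: {D,K}, {D,L}, {D,W} …(+3); under {D,K} V still reaches {L,S,W} ∋ S.
V↔S cannot be blocked by any observed set — no back-door set.

V→S: no observed back-door set.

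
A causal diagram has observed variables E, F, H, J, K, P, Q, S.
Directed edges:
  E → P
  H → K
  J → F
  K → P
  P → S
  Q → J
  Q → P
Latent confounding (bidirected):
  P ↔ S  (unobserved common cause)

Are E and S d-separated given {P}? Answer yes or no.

No — E and S are d-connected given {P}.

Bayes-Ball from E | {P} reaches {F,H,J,K,Q,S}.
S ∈ reach(E|{P}) ⇒ E ⊥̸ S | {P}.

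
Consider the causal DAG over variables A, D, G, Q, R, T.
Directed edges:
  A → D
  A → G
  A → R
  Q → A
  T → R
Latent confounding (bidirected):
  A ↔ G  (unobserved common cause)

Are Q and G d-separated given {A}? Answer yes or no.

No — Q and G are d-connected given {A}.

Bayes-Ball from Q | {A} reaches {G}.
G ∈ reach(Q|{A}) ⇒ Q ⊥̸ G | {A}.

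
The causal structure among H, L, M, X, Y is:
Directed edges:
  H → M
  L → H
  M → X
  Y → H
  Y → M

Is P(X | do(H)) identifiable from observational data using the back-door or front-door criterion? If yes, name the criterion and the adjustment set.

desc(H)\{H}={M,X}; candidates ⊆ {L,Y}.
size 0: {}; under {} H still reaches {L,M,X,Y} ∋ X.
{Y}: H⊥X given {Y} in G with H→· removed — back-door holds.
P(X|do(H)) = Σ_{Y} P(X|H,Y)·P(Y).

P(X|do(H)): backdoor, adjust for {Y}.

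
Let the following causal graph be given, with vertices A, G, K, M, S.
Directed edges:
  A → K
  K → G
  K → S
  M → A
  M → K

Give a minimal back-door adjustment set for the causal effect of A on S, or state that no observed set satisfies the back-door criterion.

desc(A)\{A}={G,K,S}; candidates ⊆ {M}.
size 0: {}; under {} A still reaches {G,K,M,S} ∋ S.
{M}: A⊥S given {M} in G with A→· removed — back-door holds.

A→S: minimal back-door set {M}.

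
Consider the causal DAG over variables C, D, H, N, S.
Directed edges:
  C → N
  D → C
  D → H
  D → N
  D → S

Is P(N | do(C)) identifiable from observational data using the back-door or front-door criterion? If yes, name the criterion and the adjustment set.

P(N|do(C)): backdoor, adjust for {D}.

desc(C)\{C}={N}; candidates ⊆ {D,H,S}.
size 0: {}; under {} C still reaches {D,H,N,S} ∋ N.
{D}: C⊥N given {D} in G with C→· removed — back-door holds.
P(N|do(C)) = Σ_{D} P(N|C,D)·P(D).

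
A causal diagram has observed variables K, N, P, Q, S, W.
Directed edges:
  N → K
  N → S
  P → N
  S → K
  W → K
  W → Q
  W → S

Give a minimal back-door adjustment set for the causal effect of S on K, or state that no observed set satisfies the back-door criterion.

desc(S)\{S}={K}; candidates ⊆ {N,P,Q,W}.
size 0: {}; under {} S still reaches {K,N,P,Q,W} ∋ K.
size 1: {N}, {P}, {Q} …(+1); under {N} S still reaches {K,Q,W} ∋ K.
{N,W}: S⊥K given {N,W} in G with S→· removed — back-door holds.

S→K: minimal back-door set {N, W}.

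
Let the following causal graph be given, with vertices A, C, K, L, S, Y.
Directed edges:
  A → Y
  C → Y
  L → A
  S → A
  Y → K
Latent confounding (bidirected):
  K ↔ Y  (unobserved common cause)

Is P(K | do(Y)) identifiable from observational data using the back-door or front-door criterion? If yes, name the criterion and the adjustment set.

desc(Y)\{Y}={K}; candidates ⊆ {A,C,L,S}.
Y↔K: latent back-door arc(s) into Y.
size 0: {}; under {} Y still reaches {A,C,K,L,S} ∋ K.
size 1: {A}, {C}, {L} …(+1); under {A} Y still reaches {C,K} ∋ K.
size 2: {A,C}, {A,L}, {A,S} …(+3); under {A,C} Y still reaches {K} ∋ K.
Y↔K cannot be blocked by any observed set — no back-door set.
No mediator lies on a directed Y→…→K path.
Neither criterion identifies P(K|do(Y)) in this graph.

P(K|do(Y)): not identifiable (no BD/FD set).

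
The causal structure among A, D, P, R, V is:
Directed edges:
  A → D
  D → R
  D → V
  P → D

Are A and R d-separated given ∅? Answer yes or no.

Bayes-Ball from A | ∅ reaches {D,R,V}.
R ∈ reach(A|∅) ⇒ A ⊥̸ R | ∅.

No — A and R are d-connected given ∅.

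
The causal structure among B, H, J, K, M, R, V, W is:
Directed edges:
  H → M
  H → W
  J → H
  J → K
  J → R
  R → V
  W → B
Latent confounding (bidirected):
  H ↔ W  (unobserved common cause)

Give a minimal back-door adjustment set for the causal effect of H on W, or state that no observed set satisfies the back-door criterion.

H→W: no observed back-door set.

desc(H)\{H}={B,M,W}; candidates ⊆ {J,K,R,V}.
H↔W: latent back-door arc(s) into H.
size 0: {}; under {} H still reaches {B,J,K,R,V,W} ∋ W.
size 1: {J}, {K}, {R} …(+1); under {J} H still reaches {B,W} ∋ W.
size 2: {J,K}, {J,R}, {J,V} …(+3); under {J,K} H still reaches {B,W} ∋ W.
H↔W cannot be blocked by any observed set — no back-door set.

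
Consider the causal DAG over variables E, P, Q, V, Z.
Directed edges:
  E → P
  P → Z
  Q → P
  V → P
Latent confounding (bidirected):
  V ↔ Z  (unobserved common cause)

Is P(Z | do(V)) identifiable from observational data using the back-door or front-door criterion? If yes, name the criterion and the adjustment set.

desc(V)\{V}={P,Z}; candidates ⊆ {E,Q}.
V↔Z: latent back-door arc(s) into V.
size 0: {}; under {} V still reaches {Z} ∋ Z.
size 1: {E}, {Q}; under {E} V still reaches {Z} ∋ Z.
size 2: {E,Q}; under {E,Q} V still reaches {Z} ∋ Z.
V↔Z cannot be blocked by any observed set — no back-door set.
{P}: (i) intercepts every directed V→Z path; (ii) no back-door V→{P}; (iii) {V} blocks every back-door {P}→Z. Front-door holds.
P(Z|do(V)) = Σ_{P} P(P|V) Σ_{V'} P(Z|P,V')P(V').

P(Z|do(V)): frontdoor, adjust for {P}.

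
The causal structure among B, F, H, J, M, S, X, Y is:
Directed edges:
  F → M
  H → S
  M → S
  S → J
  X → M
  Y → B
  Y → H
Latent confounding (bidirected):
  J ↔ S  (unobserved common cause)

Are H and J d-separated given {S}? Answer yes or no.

Bayes-Ball from H | {S} reaches {B,F,J,M,X,Y}.
J ∈ reach(H|{S}) ⇒ H ⊥̸ J | {S}.

No — H and J are d-connected given {S}.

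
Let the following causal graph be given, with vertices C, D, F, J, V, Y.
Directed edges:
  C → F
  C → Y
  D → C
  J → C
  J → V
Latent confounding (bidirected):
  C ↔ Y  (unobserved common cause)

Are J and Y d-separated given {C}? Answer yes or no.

No — J and Y are d-connected given {C}.

Bayes-Ball from J | {C} reaches {D,V,Y}.
Y ∈ reach(J|{C}) ⇒ J ⊥̸ Y | {C}.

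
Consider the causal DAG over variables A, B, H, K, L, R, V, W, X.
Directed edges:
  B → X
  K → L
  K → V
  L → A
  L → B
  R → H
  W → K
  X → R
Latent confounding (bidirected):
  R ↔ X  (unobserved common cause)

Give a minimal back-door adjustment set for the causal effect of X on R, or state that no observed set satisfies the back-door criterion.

X→R: no observed back-door set.

desc(X)\{X}={H,R}; candidates ⊆ {A,B,K,L,V,W}.
X↔R: latent back-door arc(s) into X.
size 0: {}; under {} X still reaches {A,B,H,K,L,R,V,W} ∋ R.
size 1: {A}, {B}, {K} …(+3); under {A} X still reaches {B,H,K,L,R,V,W} ∋ R.
size 2: {A,B}, {A,K}, {A,L} …(+12); under {A,B} X still reaches {H,R} ∋ R.
X↔R cannot be blocked by any observed set — no back-door set.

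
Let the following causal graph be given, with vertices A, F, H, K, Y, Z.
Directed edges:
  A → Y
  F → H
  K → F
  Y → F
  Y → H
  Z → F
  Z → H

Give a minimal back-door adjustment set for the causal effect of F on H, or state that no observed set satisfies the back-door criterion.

desc(F)\{F}={H}; candidates ⊆ {A,K,Y,Z}.
size 0: {}; under {} F still reaches {A,H,K,Y,Z} ∋ H.
size 1: {A}, {K}, {Y} …(+1); under {A} F still reaches {H,K,Y,Z} ∋ H.
{Y,Z}: F⊥H given {Y,Z} in G with F→· removed — back-door holds.

F→H: minimal back-door set {Y, Z}.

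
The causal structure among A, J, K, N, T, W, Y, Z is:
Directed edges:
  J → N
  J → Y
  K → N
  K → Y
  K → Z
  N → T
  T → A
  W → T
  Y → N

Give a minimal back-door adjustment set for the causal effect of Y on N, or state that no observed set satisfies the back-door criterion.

desc(Y)\{Y}={A,N,T}; candidates ⊆ {J,K,W,Z}.
size 0: {}; under {} Y still reaches {A,J,K,N,T,Z} ∋ N.
size 1: {J}, {K}, {W} …(+1); under {J} Y still reaches {A,K,N,T,Z} ∋ N.
{J,K}: Y⊥N given {J,K} in G with Y→· removed — back-door holds.

Y→N: minimal back-door set {J, K}.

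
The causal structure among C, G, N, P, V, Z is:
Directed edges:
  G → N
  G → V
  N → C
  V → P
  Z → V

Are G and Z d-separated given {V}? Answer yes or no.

Bayes-Ball from G | {V} reaches {C,N,Z}.
Z ∈ reach(G|{V}) ⇒ G ⊥̸ Z | {V}.

No — G and Z are d-connected given {V}.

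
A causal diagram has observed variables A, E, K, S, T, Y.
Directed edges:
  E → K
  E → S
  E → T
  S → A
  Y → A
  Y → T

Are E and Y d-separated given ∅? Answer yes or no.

Yes — E ⊥ Y | ∅.

Bayes-Ball from E | ∅ reaches {A,K,S,T}.
Y ∉ reach(E|∅) ⇒ E ⊥ Y | ∅.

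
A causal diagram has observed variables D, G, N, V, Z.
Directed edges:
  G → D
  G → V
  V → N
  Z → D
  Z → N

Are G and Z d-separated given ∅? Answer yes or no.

Bayes-Ball from G | ∅ reaches {D,N,V}.
Z ∉ reach(G|∅) ⇒ G ⊥ Z | ∅.

Yes — G ⊥ Z | ∅.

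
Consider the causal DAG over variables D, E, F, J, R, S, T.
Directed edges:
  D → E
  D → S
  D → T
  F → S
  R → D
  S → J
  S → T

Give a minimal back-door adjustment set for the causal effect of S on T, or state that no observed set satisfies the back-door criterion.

S→T: minimal back-door set {D}.

desc(S)\{S}={J,T}; candidates ⊆ {D,E,F,R}.
size 0: {}; under {} S still reaches {D,E,F,R,T} ∋ T.
{D}: S⊥T given {D} in G with S→· removed — back-door holds.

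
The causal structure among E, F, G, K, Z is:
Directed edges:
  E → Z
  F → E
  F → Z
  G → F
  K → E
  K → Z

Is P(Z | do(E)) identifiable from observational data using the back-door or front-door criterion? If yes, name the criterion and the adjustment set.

desc(E)\{E}={Z}; candidates ⊆ {F,G,K}.
size 0: {}; under {} E still reaches {F,G,K,Z} ∋ Z.
size 1: {F}, {G}, {K}; under {F} E still reaches {K,Z} ∋ Z.
{F,K}: E⊥Z given {F,K} in G with E→· removed — back-door holds.
P(Z|do(E)) = Σ_{F,K} P(Z|E,F,K)·P(F,K).

P(Z|do(E)): backdoor, adjust for {F, K}.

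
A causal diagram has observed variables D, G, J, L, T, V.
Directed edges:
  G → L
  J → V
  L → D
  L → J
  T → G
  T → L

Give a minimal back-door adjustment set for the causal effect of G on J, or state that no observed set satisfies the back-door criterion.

desc(G)\{G}={D,J,L,V}; candidates ⊆ {T}.
size 0: {}; under {} G still reaches {D,J,L,T,V} ∋ J.
{T}: G⊥J given {T} in G with G→· removed — back-door holds.

G→J: minimal back-door set {T}.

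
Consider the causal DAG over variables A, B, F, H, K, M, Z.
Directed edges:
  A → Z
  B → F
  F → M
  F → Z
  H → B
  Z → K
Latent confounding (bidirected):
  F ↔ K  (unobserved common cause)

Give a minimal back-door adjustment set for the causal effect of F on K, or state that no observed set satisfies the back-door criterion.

F→K: no observed back-door set.

desc(F)\{F}={K,M,Z}; candidates ⊆ {A,B,H}.
F↔K: latent back-door arc(s) into F.
size 0: {}; under {} F still reaches {B,H,K} ∋ K.
size 1: {A}, {B}, {H}; under {A} F still reaches {B,H,K} ∋ K.
size 2: {A,B}, {A,H}, {B,H}; under {A,B} F still reaches {K} ∋ K.
F↔K cannot be blocked by any observed set — no back-door set.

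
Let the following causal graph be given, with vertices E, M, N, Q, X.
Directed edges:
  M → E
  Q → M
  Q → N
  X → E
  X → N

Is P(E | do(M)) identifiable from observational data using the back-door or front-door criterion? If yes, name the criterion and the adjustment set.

P(E|do(M)): backdoor, adjust for ∅.

desc(M)\{M}={E}; candidates ⊆ {N,Q,X}.
∅: M⊥E given ∅ in G with M→· removed — back-door holds.
P(E|do(M)) = P(E|M) — no adjustment needed.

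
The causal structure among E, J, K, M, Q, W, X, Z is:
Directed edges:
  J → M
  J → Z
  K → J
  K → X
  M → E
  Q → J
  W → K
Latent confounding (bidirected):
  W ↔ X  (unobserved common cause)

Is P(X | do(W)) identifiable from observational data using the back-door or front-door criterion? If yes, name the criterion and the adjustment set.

desc(W)\{W}={E,J,K,M,X,Z}; candidates ⊆ {Q}.
W↔X: latent back-door arc(s) into W.
size 0: {}; under {} W still reaches {X} ∋ X.
size 1: {Q}; under {Q} W still reaches {X} ∋ X.
W↔X cannot be blocked by any observed set — no back-door set.
{K}: (i) intercepts every directed W→X path; (ii) no back-door W→{K}; (iii) {W} blocks every back-door {K}→X. Front-door holds.
P(X|do(W)) = Σ_{K} P(K|W) Σ_{W'} P(X|K,W')P(W').

P(X|do(W)): frontdoor, adjust for {K}.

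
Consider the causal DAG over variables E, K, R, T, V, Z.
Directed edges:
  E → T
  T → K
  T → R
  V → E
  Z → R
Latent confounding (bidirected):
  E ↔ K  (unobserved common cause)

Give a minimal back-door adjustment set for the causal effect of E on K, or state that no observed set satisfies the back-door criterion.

E→K: no observed back-door set.

desc(E)\{E}={K,R,T}; candidates ⊆ {V,Z}.
E↔K: latent back-door arc(s) into E.
size 0: {}; under {} E still reaches {K,V} ∋ K.
size 1: {V}, {Z}; under {V} E still reaches {K} ∋ K.
size 2: {V,Z}; under {V,Z} E still reaches {K} ∋ K.
E↔K cannot be blocked by any observed set — no back-door set.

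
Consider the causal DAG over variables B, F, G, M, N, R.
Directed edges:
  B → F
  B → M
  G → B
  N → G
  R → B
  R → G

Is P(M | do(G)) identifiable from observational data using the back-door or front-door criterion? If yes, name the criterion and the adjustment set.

desc(G)\{G}={B,F,M}; candidates ⊆ {N,R}.
size 0: {}; under {} G still reaches {B,F,M,N,R} ∋ M.
{R}: G⊥M given {R} in G with G→· removed — back-door holds.
P(M|do(G)) = Σ_{R} P(M|G,R)·P(R).

P(M|do(G)): backdoor, adjust for {R}.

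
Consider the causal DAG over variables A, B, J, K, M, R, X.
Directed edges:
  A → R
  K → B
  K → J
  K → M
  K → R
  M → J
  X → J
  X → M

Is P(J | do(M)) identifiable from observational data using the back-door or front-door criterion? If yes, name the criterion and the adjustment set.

P(J|do(M)): backdoor, adjust for {K, X}.

desc(M)\{M}={J}; candidates ⊆ {A,B,K,R,X}.
size 0: {}; under {} M still reaches {B,J,K,R,X} ∋ J.
size 1: {A}, {B}, {K} …(+2); under {A} M still reaches {B,J,K,R,X} ∋ J.
{K,X}: M⊥J given {K,X} in G with M→· removed — back-door holds.
P(J|do(M)) = Σ_{K,X} P(J|M,K,X)·P(K,X).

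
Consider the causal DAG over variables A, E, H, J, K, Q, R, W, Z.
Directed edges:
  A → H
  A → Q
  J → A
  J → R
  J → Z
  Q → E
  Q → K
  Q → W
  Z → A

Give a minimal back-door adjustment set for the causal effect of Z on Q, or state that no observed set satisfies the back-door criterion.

Z→Q: minimal back-door set {J}.

desc(Z)\{Z}={A,E,H,K,Q,W}; candidates ⊆ {J,R}.
size 0: {}; under {} Z still reaches {A,E,H,J,K,Q,R,W} ∋ Q.
{J}: Z⊥Q given {J} in G with Z→· removed — back-door holds.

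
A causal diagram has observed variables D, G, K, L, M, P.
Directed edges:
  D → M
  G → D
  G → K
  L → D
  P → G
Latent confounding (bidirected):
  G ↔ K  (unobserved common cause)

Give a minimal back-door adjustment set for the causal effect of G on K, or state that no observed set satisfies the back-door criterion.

desc(G)\{G}={D,K,M}; candidates ⊆ {L,P}.
G↔K: latent back-door arc(s) into G.
size 0: {}; under {} G still reaches {K,P} ∋ K.
size 1: {L}, {P}; under {L} G still reaches {K,P} ∋ K.
size 2: {L,P}; under {L,P} G still reaches {K} ∋ K.
G↔K cannot be blocked by any observed set — no back-door set.

G→K: no observed back-door set.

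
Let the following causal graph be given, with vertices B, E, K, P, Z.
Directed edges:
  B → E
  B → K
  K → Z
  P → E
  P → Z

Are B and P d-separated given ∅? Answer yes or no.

Yes — B ⊥ P | ∅.

Bayes-Ball from B | ∅ reaches {E,K,Z}.
P ∉ reach(B|∅) ⇒ B ⊥ P | ∅.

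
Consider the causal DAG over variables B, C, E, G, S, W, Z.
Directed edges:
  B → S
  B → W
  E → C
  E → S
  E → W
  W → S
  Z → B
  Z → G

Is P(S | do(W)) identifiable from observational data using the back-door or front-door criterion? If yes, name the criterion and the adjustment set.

desc(W)\{W}={S}; candidates ⊆ {B,C,E,G,Z}.
size 0: {}; under {} W still reaches {B,C,E,G,S,Z} ∋ S.
size 1: {B}, {C}, {E} …(+2); under {B} W still reaches {C,E,S} ∋ S.
{B,E}: W⊥S given {B,E} in G with W→· removed — back-door holds.
P(S|do(W)) = Σ_{B,E} P(S|W,B,E)·P(B,E).

P(S|do(W)): backdoor, adjust for {B, E}.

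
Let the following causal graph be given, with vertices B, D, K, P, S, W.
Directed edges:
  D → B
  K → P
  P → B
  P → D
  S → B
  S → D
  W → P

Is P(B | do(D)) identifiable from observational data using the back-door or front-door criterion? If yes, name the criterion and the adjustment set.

desc(D)\{D}={B}; candidates ⊆ {K,P,S,W}.
size 0: {}; under {} D still reaches {B,K,P,S,W} ∋ B.
size 1: {K}, {P}, {S} …(+1); under {K} D still reaches {B,P,S,W} ∋ B.
{P,S}: D⊥B given {P,S} in G with D→· removed — back-door holds.
P(B|do(D)) = Σ_{P,S} P(B|D,P,S)·P(P,S).

P(B|do(D)): backdoor, adjust for {P, S}.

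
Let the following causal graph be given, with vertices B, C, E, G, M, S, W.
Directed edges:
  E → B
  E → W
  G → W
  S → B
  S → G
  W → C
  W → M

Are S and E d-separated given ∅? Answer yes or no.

Yes — S ⊥ E | ∅.

Bayes-Ball from S | ∅ reaches {B,C,G,M,W}.
E ∉ reach(S|∅) ⇒ S ⊥ E | ∅.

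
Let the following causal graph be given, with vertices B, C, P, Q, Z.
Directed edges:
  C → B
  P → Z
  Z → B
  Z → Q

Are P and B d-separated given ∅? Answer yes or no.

Bayes-Ball from P | ∅ reaches {B,Q,Z}.
B ∈ reach(P|∅) ⇒ P ⊥̸ B | ∅.

No — P and B are d-connected given ∅.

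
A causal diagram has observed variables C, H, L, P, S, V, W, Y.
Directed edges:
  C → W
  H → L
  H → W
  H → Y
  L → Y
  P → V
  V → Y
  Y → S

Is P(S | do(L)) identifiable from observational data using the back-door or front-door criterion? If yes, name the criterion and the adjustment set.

P(S|do(L)): backdoor, adjust for {H}.

desc(L)\{L}={S,Y}; candidates ⊆ {C,H,P,V,W}.
size 0: {}; under {} L still reaches {H,S,W,Y} ∋ S.
{H}: L⊥S given {H} in G with L→· removed — back-door holds.
P(S|do(L)) = Σ_{H} P(S|L,H)·P(H).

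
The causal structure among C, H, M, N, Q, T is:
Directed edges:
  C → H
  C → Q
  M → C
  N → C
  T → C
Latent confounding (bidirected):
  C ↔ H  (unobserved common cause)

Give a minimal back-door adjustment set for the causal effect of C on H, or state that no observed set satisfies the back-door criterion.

C→H: no observed back-door set.

desc(C)\{C}={H,Q}; candidates ⊆ {M,N,T}.
C↔H: latent back-door arc(s) into C.
size 0: {}; under {} C still reaches {H,M,N,T} ∋ H.
size 1: {M}, {N}, {T}; under {M} C still reaches {H,N,T} ∋ H.
size 2: {M,N}, {M,T}, {N,T}; under {M,N} C still reaches {H,T} ∋ H.
C↔H cannot be blocked by any observed set — no back-door set.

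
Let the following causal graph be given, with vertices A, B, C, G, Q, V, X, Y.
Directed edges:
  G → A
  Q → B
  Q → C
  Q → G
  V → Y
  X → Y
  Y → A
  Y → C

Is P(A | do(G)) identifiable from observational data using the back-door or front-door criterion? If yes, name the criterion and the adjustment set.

desc(G)\{G}={A}; candidates ⊆ {B,C,Q,V,X,Y}.
∅: G⊥A given ∅ in G with G→· removed — back-door holds.
P(A|do(G)) = P(A|G) — no adjustment needed.

P(A|do(G)): backdoor, adjust for ∅.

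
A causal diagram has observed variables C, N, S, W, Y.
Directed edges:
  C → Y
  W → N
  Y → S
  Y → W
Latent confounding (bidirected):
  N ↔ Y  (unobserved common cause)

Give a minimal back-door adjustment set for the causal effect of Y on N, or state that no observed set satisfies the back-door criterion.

Y→N: no observed back-door set.

desc(Y)\{Y}={N,S,W}; candidates ⊆ {C}.
Y↔N: latent back-door arc(s) into Y.
size 0: {}; under {} Y still reaches {C,N} ∋ N.
size 1: {C}; under {C} Y still reaches {N} ∋ N.
Y↔N cannot be blocked by any observed set — no back-door set.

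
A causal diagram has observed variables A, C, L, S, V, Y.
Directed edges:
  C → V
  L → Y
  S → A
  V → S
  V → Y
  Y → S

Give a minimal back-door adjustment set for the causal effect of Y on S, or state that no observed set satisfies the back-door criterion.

desc(Y)\{Y}={A,S}; candidates ⊆ {C,L,V}.
size 0: {}; under {} Y still reaches {A,C,L,S,V} ∋ S.
{V}: Y⊥S given {V} in G with Y→· removed — back-door holds.

Y→S: minimal back-door set {V}.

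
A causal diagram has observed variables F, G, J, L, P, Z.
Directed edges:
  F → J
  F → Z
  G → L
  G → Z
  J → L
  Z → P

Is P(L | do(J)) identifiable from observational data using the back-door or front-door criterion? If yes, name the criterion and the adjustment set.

desc(J)\{J}={L}; candidates ⊆ {F,G,P,Z}.
∅: J⊥L given ∅ in G with J→· removed — back-door holds.
P(L|do(J)) = P(L|J) — no adjustment needed.

P(L|do(J)): backdoor, adjust for ∅.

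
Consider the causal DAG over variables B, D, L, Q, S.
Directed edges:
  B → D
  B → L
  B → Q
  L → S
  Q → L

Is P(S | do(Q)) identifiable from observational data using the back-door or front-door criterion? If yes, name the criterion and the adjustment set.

desc(Q)\{Q}={L,S}; candidates ⊆ {B,D}.
size 0: {}; under {} Q still reaches {B,D,L,S} ∋ S.
{B}: Q⊥S given {B} in G with Q→· removed — back-door holds.
P(S|do(Q)) = Σ_{B} P(S|Q,B)·P(B).

P(S|do(Q)): backdoor, adjust for {B}.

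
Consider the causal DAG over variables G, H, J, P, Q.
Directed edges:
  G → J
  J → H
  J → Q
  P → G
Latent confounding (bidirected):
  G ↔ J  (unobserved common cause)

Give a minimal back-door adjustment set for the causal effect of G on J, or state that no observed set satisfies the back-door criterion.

desc(G)\{G}={H,J,Q}; candidates ⊆ {P}.
G↔J: latent back-door arc(s) into G.
size 0: {}; under {} G still reaches {H,J,P,Q} ∋ J.
size 1: {P}; under {P} G still reaches {H,J,Q} ∋ J.
G↔J cannot be blocked by any observed set — no back-door set.

G→J: no observed back-door set.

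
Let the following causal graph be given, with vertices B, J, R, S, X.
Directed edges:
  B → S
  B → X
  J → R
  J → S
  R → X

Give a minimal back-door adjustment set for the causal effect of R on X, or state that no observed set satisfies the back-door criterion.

R→X: minimal back-door set ∅.

desc(R)\{R}={X}; candidates ⊆ {B,J,S}.
∅: R⊥X given ∅ in G with R→· removed — back-door holds.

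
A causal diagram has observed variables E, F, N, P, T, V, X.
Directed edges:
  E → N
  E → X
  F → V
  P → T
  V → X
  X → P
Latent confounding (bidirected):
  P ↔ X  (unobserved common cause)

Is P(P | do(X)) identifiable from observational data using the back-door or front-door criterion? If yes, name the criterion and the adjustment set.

P(P|do(X)): not identifiable (no BD/FD set).

desc(X)\{X}={P,T}; candidates ⊆ {E,F,N,V}.
X↔P: latent back-door arc(s) into X.
size 0: {}; under {} X still reaches {E,F,N,P,T,V} ∋ P.
size 1: {E}, {F}, {N} …(+1); under {E} X still reaches {F,P,T,V} ∋ P.
size 2: {E,F}, {E,N}, {E,V} …(+3); under {E,F} X still reaches {P,T,V} ∋ P.
X↔P cannot be blocked by any observed set — no back-door set.
No mediator lies on a directed X→…→P path.
Neither criterion identifies P(P|do(X)) in this graph.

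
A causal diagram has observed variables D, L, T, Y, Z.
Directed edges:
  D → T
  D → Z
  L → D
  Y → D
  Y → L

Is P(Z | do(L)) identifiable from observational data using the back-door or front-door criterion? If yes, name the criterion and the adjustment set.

desc(L)\{L}={D,T,Z}; candidates ⊆ {Y}.
size 0: {}; under {} L still reaches {D,T,Y,Z} ∋ Z.
{Y}: L⊥Z given {Y} in G with L→· removed — back-door holds.
P(Z|do(L)) = Σ_{Y} P(Z|L,Y)·P(Y).

P(Z|do(L)): backdoor, adjust for {Y}.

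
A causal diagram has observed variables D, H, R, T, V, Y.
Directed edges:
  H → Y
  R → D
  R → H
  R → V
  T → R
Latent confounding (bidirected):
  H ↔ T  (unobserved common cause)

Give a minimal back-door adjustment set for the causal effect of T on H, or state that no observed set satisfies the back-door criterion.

desc(T)\{T}={D,H,R,V,Y}; candidates ⊆ {—}.
T↔H: latent back-door arc(s) into T.
size 0: {}; under {} T still reaches {H,Y} ∋ H.
T↔H cannot be blocked by any observed set — no back-door set.

T→H: no observed back-door set.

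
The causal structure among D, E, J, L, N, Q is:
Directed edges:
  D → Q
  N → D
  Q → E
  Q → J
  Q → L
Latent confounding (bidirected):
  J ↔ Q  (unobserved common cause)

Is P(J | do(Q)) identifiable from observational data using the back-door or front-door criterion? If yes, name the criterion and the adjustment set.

P(J|do(Q)): not identifiable (no BD/FD set).

desc(Q)\{Q}={E,J,L}; candidates ⊆ {D,N}.
Q↔J: latent back-door arc(s) into Q.
size 0: {}; under {} Q still reaches {D,J,N} ∋ J.
size 1: {D}, {N}; under {D} Q still reaches {J} ∋ J.
size 2: {D,N}; under {D,N} Q still reaches {J} ∋ J.
Q↔J cannot be blocked by any observed set — no back-door set.
No mediator lies on a directed Q→…→J path.
Neither criterion identifies P(J|do(Q)) in this graph.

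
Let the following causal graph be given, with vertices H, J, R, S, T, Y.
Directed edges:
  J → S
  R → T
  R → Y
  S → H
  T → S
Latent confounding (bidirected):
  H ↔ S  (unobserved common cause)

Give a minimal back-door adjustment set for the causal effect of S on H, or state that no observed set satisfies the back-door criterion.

S→H: no observed back-door set.

desc(S)\{S}={H}; candidates ⊆ {J,R,T,Y}.
S↔H: latent back-door arc(s) into S.
size 0: {}; under {} S still reaches {H,J,R,T,Y} ∋ H.
size 1: {J}, {R}, {T} …(+1); under {J} S still reaches {H,R,T,Y} ∋ H.
size 2: {J,R}, {J,T}, {J,Y} …(+3); under {J,R} S still reaches {H,T} ∋ H.
S↔H cannot be blocked by any observed set — no back-door set.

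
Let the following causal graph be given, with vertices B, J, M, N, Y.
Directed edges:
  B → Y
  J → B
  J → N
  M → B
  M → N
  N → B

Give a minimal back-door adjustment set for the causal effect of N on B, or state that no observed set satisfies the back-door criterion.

N→B: minimal back-door set {J, M}.

desc(N)\{N}={B,Y}; candidates ⊆ {J,M}.
size 0: {}; under {} N still reaches {B,J,M,Y} ∋ B.
size 1: {J}, {M}; under {J} N still reaches {B,M,Y} ∋ B.
{J,M}: N⊥B given {J,M} in G with N→· removed — back-door holds.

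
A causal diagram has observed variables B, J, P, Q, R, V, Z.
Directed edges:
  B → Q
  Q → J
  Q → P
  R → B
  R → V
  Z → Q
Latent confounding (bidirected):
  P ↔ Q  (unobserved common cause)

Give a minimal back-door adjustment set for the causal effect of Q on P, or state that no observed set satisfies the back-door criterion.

desc(Q)\{Q}={J,P}; candidates ⊆ {B,R,V,Z}.
Q↔P: latent back-door arc(s) into Q.
size 0: {}; under {} Q still reaches {B,P,R,V,Z} ∋ P.
size 1: {B}, {R}, {V} …(+1); under {B} Q still reaches {P,Z} ∋ P.
size 2: {B,R}, {B,V}, {B,Z} …(+3); under {B,R} Q still reaches {P,Z} ∋ P.
Q↔P cannot be blocked by any observed set — no back-door set.

Q→P: no observed back-door set.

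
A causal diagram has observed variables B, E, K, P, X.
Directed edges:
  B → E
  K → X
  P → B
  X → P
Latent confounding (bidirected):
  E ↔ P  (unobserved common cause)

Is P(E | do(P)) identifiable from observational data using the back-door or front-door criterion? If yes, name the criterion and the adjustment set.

desc(P)\{P}={B,E}; candidates ⊆ {K,X}.
P↔E: latent back-door arc(s) into P.
size 0: {}; under {} P still reaches {E,K,X} ∋ E.
size 1: {K}, {X}; under {K} P still reaches {E,X} ∋ E.
size 2: {K,X}; under {K,X} P still reaches {E} ∋ E.
P↔E cannot be blocked by any observed set — no back-door set.
{B}: (i) intercepts every directed P→E path; (ii) no back-door P→{B}; (iii) {P} blocks every back-door {B}→E. Front-door holds.
P(E|do(P)) = Σ_{B} P(B|P) Σ_{P'} P(E|B,P')P(P').

P(E|do(P)): frontdoor, adjust for {B}.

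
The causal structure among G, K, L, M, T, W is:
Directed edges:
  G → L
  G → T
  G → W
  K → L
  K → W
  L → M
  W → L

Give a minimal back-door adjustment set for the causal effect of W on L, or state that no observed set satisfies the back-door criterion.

W→L: minimal back-door set {G, K}.

desc(W)\{W}={L,M}; candidates ⊆ {G,K,T}.
size 0: {}; under {} W still reaches {G,K,L,M,T} ∋ L.
size 1: {G}, {K}, {T}; under {G} W still reaches {K,L,M} ∋ L.
{G,K}: W⊥L given {G,K} in G with W→· removed — back-door holds.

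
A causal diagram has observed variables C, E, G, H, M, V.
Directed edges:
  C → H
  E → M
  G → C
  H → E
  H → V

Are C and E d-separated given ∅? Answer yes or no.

Bayes-Ball from C | ∅ reaches {E,G,H,M,V}.
E ∈ reach(C|∅) ⇒ C ⊥̸ E | ∅.

No — C and E are d-connected given ∅.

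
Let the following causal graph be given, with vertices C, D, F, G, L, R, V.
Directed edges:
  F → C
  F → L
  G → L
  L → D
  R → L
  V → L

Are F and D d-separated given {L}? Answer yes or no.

Yes — F ⊥ D | {L}.

Bayes-Ball from F | {L} reaches {C,G,R,V}.
D ∉ reach(F|{L}) ⇒ F ⊥ D | {L}.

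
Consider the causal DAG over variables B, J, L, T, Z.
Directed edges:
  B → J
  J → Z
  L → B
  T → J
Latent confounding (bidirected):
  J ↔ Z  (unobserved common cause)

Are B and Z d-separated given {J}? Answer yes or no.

No — B and Z are d-connected given {J}.

Bayes-Ball from B | {J} reaches {L,T,Z}.
Z ∈ reach(B|{J}) ⇒ B ⊥̸ Z | {J}.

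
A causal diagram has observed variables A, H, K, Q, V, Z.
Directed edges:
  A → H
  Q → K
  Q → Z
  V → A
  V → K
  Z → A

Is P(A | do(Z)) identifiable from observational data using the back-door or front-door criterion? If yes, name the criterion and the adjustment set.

P(A|do(Z)): backdoor, adjust for ∅.

desc(Z)\{Z}={A,H}; candidates ⊆ {K,Q,V}.
∅: Z⊥A given ∅ in G with Z→· removed — back-door holds.
P(A|do(Z)) = P(A|Z) — no adjustment needed.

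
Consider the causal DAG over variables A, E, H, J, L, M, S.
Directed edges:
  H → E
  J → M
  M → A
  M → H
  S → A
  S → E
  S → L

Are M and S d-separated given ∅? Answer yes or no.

Yes — M ⊥ S | ∅.

Bayes-Ball from M | ∅ reaches {A,E,H,J}.
S ∉ reach(M|∅) ⇒ M ⊥ S | ∅.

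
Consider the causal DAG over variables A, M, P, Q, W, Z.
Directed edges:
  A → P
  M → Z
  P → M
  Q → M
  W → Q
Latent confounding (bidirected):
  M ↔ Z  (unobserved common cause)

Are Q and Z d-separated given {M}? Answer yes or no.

Bayes-Ball from Q | {M} reaches {A,P,W,Z}.
Z ∈ reach(Q|{M}) ⇒ Q ⊥̸ Z | {M}.

No — Q and Z are d-connected given {M}.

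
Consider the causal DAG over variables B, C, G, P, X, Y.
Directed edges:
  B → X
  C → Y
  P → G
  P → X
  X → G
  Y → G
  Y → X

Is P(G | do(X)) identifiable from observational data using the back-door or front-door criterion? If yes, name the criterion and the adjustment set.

P(G|do(X)): backdoor, adjust for {P, Y}.

desc(X)\{X}={G}; candidates ⊆ {B,C,P,Y}.
size 0: {}; under {} X still reaches {B,C,G,P,Y} ∋ G.
size 1: {B}, {C}, {P} …(+1); under {B} X still reaches {C,G,P,Y} ∋ G.
{P,Y}: X⊥G given {P,Y} in G with X→· removed — back-door holds.
P(G|do(X)) = Σ_{P,Y} P(G|X,P,Y)·P(P,Y).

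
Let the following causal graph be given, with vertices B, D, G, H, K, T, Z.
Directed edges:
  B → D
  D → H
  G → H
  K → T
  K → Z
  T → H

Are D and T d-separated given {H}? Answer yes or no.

Bayes-Ball from D | {H} reaches {B,G,K,T,Z}.
T ∈ reach(D|{H}) ⇒ D ⊥̸ T | {H}.

No — D and T are d-connected given {H}.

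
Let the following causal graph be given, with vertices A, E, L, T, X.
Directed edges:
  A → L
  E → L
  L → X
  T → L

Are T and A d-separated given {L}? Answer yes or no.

No — T and A are d-connected given {L}.

Bayes-Ball from T | {L} reaches {A,E}.
A ∈ reach(T|{L}) ⇒ T ⊥̸ A | {L}.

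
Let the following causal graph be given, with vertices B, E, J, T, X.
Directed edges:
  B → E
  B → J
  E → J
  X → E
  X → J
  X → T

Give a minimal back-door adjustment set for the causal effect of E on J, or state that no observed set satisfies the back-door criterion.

E→J: minimal back-door set {B, X}.

desc(E)\{E}={J}; candidates ⊆ {B,T,X}.
size 0: {}; under {} E still reaches {B,J,T,X} ∋ J.
size 1: {B}, {T}, {X}; under {B} E still reaches {J,T,X} ∋ J.
{B,X}: E⊥J given {B,X} in G with E→· removed — back-door holds.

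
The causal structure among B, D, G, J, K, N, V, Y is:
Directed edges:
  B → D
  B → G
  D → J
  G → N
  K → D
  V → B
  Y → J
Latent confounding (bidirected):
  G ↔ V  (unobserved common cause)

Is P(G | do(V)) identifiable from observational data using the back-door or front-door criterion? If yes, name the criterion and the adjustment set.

desc(V)\{V}={B,D,G,J,N}; candidates ⊆ {K,Y}.
V↔G: latent back-door arc(s) into V.
size 0: {}; under {} V still reaches {G,N} ∋ G.
size 1: {K}, {Y}; under {K} V still reaches {G,N} ∋ G.
size 2: {K,Y}; under {K,Y} V still reaches {G,N} ∋ G.
V↔G cannot be blocked by any observed set — no back-door set.
{B}: (i) intercepts every directed V→G path; (ii) no back-door V→{B}; (iii) {V} blocks every back-door {B}→G. Front-door holds.
P(G|do(V)) = Σ_{B} P(B|V) Σ_{V'} P(G|B,V')P(V').

P(G|do(V)): frontdoor, adjust for {B}.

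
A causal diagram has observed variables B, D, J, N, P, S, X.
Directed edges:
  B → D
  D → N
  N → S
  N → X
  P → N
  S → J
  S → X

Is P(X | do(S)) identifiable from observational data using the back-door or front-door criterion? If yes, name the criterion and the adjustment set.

desc(S)\{S}={J,X}; candidates ⊆ {B,D,N,P}.
size 0: {}; under {} S still reaches {B,D,N,P,X} ∋ X.
{N}: S⊥X given {N} in G with S→· removed — back-door holds.
P(X|do(S)) = Σ_{N} P(X|S,N)·P(N).

P(X|do(S)): backdoor, adjust for {N}.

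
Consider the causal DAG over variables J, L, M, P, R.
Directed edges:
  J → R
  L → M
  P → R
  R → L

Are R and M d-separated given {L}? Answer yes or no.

Bayes-Ball from R | {L} reaches {J,P}.
M ∉ reach(R|{L}) ⇒ R ⊥ M | {L}.

Yes — R ⊥ M | {L}.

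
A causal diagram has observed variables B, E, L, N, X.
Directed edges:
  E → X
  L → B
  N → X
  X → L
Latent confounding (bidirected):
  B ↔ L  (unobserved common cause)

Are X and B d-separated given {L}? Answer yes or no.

Bayes-Ball from X | {L} reaches {B,E,N}.
B ∈ reach(X|{L}) ⇒ X ⊥̸ B | {L}.

No — X and B are d-connected given {L}.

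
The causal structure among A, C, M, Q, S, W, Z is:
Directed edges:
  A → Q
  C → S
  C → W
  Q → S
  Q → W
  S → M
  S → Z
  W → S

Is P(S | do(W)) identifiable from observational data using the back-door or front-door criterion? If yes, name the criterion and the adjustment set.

P(S|do(W)): backdoor, adjust for {C, Q}.

desc(W)\{W}={M,S,Z}; candidates ⊆ {A,C,Q}.
size 0: {}; under {} W still reaches {A,C,M,Q,S,Z} ∋ S.
size 1: {A}, {C}, {Q}; under {A} W still reaches {C,M,Q,S,Z} ∋ S.
{C,Q}: W⊥S given {C,Q} in G with W→· removed — back-door holds.
P(S|do(W)) = Σ_{C,Q} P(S|W,C,Q)·P(C,Q).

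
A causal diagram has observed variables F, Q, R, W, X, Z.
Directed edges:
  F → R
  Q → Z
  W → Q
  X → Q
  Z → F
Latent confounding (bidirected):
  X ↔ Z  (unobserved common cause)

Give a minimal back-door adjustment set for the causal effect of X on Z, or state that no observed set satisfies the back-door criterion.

desc(X)\{X}={F,Q,R,Z}; candidates ⊆ {W}.
X↔Z: latent back-door arc(s) into X.
size 0: {}; under {} X still reaches {F,R,Z} ∋ Z.
size 1: {W}; under {W} X still reaches {F,R,Z} ∋ Z.
X↔Z cannot be blocked by any observed set — no back-door set.

X→Z: no observed back-door set.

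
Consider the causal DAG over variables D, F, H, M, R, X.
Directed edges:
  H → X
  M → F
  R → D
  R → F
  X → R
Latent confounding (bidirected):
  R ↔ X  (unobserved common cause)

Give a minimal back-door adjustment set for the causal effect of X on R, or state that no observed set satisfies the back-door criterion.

X→R: no observed back-door set.

desc(X)\{X}={D,F,R}; candidates ⊆ {H,M}.
X↔R: latent back-door arc(s) into X.
size 0: {}; under {} X still reaches {D,F,H,R} ∋ R.
size 1: {H}, {M}; under {H} X still reaches {D,F,R} ∋ R.
size 2: {H,M}; under {H,M} X still reaches {D,F,R} ∋ R.
X↔R cannot be blocked by any observed set — no back-door set.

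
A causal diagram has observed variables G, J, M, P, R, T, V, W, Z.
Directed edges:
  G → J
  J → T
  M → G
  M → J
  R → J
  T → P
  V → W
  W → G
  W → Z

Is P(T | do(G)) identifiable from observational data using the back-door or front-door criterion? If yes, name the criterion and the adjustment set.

P(T|do(G)): backdoor, adjust for {M}.

desc(G)\{G}={J,P,T}; candidates ⊆ {M,R,V,W,Z}.
size 0: {}; under {} G still reaches {J,M,P,T,V,W,Z} ∋ T.
{M}: G⊥T given {M} in G with G→· removed — back-door holds.
P(T|do(G)) = Σ_{M} P(T|G,M)·P(M).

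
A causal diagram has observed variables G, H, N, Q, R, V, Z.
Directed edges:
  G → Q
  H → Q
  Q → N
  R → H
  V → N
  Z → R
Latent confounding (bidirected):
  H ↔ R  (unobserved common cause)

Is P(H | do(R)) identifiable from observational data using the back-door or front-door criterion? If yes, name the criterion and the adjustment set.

P(H|do(R)): not identifiable (no BD/FD set).

desc(R)\{R}={H,N,Q}; candidates ⊆ {G,V,Z}.
R↔H: latent back-door arc(s) into R.
size 0: {}; under {} R still reaches {H,N,Q,Z} ∋ H.
size 1: {G}, {V}, {Z}; under {G} R still reaches {H,N,Q,Z} ∋ H.
size 2: {G,V}, {G,Z}, {V,Z}; under {G,V} R still reaches {H,N,Q,Z} ∋ H.
R↔H cannot be blocked by any observed set — no back-door set.
No mediator lies on a directed R→…→H path.
Neither criterion identifies P(H|do(R)) in this graph.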